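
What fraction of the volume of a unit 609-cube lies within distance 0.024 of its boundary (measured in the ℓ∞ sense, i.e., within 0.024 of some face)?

The inner cube has side 1-2·0.024 = 0.952 and volume (0.952)^609 ≈ 9.77e-14, so the shell holds 1 - 9.77e-14 of the volume.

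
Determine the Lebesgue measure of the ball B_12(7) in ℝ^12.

The n-ball volume is π^(n/2)·r^n/Γ(n/2+1). With n=12, r=7: V = 13841287201·π^6/720 ≈ 1.84818e+10.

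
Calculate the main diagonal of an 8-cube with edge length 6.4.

||(6.4,6.4,...,6.4)|| = √(8)·6.4 ≈ 18.1019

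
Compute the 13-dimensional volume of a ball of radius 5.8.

V_13(5.8) = π^(13/2) · (5.8)^13 / Γ(13/2 + 1) ≈ 7.6543e+09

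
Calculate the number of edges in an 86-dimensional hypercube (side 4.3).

Number of 1-faces = C(86,1)·2^(86-1) = 86·38685626227668133590597632 = 3326963855579459488791396352.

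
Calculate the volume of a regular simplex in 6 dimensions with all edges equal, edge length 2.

For a regular n-simplex with edge a, V = (a^n / n!)·√((n+1)/2^n). With a=2, n=6: V ≈ 0.0293972.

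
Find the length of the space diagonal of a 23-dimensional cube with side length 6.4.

||(6.4,6.4,...,6.4)|| = √(23)·6.4 ≈ 30.6933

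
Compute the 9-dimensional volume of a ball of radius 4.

The n-ball volume is π^(n/2)·r^n/Γ(n/2+1). With n=9, r=4: V = 8388608·π^4/945 ≈ 864684.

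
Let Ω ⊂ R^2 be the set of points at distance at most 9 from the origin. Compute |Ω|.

V = 81·π ≈ 254.469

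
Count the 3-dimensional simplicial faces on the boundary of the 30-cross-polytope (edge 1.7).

f_3(30-orthoplex) = 2^4 · (30 choose 4) = 438480.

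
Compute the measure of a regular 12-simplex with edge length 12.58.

For a regular n-simplex with edge a, V = (a^n / n!)·√((n+1)/2^n). With a=12.58, n=12: V ≈ 1847.66.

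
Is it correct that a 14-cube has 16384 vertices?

True. The 14-cube has 2^14 = 16384 vertices.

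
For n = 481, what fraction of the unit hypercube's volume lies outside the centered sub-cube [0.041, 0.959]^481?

Shell fraction = 1 - (1-0.082)^481 ≈ 1 - 1.341e-18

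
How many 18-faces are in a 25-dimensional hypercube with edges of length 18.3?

f_18(25-cube) = (25 choose 18) · 2^7 = 61529600.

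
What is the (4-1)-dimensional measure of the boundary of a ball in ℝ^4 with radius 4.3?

S = n·V_n(r)/r = 4·V_4(4.3)/4.3 (volume-to-surface relation), giving 1569.41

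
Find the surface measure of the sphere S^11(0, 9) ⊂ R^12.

S_12(9) = 2·π^(12/2)·(9)^11 / Γ(12/2) = 10460353203·π^6/20 ≈ 5.02824e+11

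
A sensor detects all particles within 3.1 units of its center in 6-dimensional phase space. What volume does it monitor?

The n-ball volume is π^(n/2)·r^n/Γ(n/2+1). With n=6, r=3.1: V ≈ 4586.36.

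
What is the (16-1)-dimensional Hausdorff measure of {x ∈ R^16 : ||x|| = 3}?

|∂B_16(3)| = 1594323·π^8/280 ≈ 5.40278e+07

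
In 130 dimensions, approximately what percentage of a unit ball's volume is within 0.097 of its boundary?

1 - (1-0.097)^130 ≈ 0.9999982646 ≈ 99.999826%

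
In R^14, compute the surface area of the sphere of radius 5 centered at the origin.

|∂B_14(5)| = 244140625·π^7/72 ≈ 1.02413e+10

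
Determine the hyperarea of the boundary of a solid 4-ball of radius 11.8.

S_4(11.8) = 2·π^(4/2)·(11.8)^3 / Γ(4/2) ≈ 32432.2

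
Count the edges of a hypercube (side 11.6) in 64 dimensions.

Each of the 2^64 = 18446744073709551616 vertices has degree 64; total edges = 64·2^64/2 = 590295810358705651712.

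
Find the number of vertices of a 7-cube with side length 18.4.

Number of vertices = 2^7 = 128.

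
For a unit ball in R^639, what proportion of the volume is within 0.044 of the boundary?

1 - (1-0.044)^639 ≈ 1 - 3.255e-13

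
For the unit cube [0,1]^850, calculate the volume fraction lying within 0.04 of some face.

1 - (1 - 2·0.04)^850 = 1 - 0.92^850 ≈ 1 - 1.658e-31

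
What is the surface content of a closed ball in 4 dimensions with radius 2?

The surface area of an n-ball is 2π^(n/2) r^(n-1) / Γ(n/2). For n=4, r=2: 16·π^2 ≈ 157.914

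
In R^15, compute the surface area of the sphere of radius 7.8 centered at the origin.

The surface area of an n-ball is 2π^(n/2) r^(n-1) / Γ(n/2). For n=15, r=7.8: 1.76541e+13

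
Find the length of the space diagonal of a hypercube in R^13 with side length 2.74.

||(2.74,2.74,...,2.74)|| = √(13)·2.74 ≈ 9.87921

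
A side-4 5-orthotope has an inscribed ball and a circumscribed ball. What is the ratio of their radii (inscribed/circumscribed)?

r_in / r_out = (4/2) / (4√5/2) = 1/√5 ≈ 0.447214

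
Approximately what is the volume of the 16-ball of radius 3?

V = 4782969·π^8/4480 ≈ 1.01302e+07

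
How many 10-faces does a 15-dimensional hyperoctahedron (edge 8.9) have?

Number of 10-faces = 2^(10+1) · C(15,10+1) = 2048 · 1365 = 2795520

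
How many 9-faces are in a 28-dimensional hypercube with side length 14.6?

Number of 9-faces = C(28,9) · 2^(28-9) = 6906900 · 524288 = 3621204787200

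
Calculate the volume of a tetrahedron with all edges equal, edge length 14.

Volume = (√2/12) · 14³ = 323.384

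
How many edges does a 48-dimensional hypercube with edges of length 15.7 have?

Each of the 2^48 = 281474976710656 vertices has degree 48; total edges = 48·2^48/2 = 6755399441055744.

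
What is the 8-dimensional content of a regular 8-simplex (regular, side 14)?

V_8 = √(9) · 14^8 / (8! · 2^(8/2)) ≈ 6862.86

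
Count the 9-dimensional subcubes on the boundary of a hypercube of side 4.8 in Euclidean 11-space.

f_9(11-cube) = (11 choose 9) · 2^2 = 220.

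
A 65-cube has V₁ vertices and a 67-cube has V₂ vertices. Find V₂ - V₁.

V₁ = 2^65 = 36893488147419103232. V₂ = 2^67 = 147573952589676412928. V₂ - V₁ = 110680464442257309696.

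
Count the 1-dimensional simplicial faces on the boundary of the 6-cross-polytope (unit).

f_1(6-orthoplex) = 2^2 · (6 choose 2) = 60.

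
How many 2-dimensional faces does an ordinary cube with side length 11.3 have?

An n-cube has C(n,k)·2^(n-k) k-faces. Here C(3,2)·2^1 = 3·2 = 6.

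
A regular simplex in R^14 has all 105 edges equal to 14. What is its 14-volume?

For a regular n-simplex with edge a, V = (a^n / n!)·√((n+1)/2^n). With a=14, n=14: V ≈ 3856.74.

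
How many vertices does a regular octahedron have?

The 3-dimensional cross-polytope has 2n = 2·3 = 6 vertices.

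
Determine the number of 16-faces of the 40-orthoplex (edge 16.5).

Each 16-face is the convex hull of 17 vertices, one chosen as ±e_i from each of 17 distinct axes: 2^17·C(40,17) = 11630330354073600.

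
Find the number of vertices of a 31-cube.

The 31-cube has 2^31 = 2147483648 vertices.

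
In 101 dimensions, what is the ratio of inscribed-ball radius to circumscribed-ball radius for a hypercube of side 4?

r_in = 4/2 (half the side); r_out = 4√101/2 (half the diagonal). Ratio = 1/√101 ≈ 0.0995037.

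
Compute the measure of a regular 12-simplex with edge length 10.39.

V = (10.39^12 / 12!) · √((12+1) / 2^12) ≈ 186.141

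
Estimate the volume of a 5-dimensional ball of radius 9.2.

The n-ball volume is π^(n/2)·r^n/Γ(n/2+1). With n=5, r=9.2: V ≈ 346927.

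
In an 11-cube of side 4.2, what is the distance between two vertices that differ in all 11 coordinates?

The space diagonal of an n-cube of side s is s√n. Here 4.2·√11 ≈ 13.9298.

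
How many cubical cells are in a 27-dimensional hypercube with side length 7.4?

An n-cube has C(n,k)·2^(n-k) k-faces. Here C(27,3)·2^24 = 2925·16777216 = 49073356800.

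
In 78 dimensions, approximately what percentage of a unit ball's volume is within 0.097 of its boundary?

1 - (1-0.097)^78 ≈ 0.99965 ≈ 99.9650%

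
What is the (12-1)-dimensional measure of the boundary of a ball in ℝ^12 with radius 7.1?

S = n·V_n(r)/r = 12·V_12(7.1)/7.1 (volume-to-surface relation), giving 3.70331e+10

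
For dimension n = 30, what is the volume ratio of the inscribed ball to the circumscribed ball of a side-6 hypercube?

The radii are 6/2 and 6√30/2, so the volume ratio is (1/√30)^30 = 30^{-30/2} ≈ 6.96917e-23.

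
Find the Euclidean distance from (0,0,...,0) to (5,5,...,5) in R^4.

||(5,5,...,5)|| = √(4)·5 = 10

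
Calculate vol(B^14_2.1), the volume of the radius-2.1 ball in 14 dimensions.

The n-ball volume is π^(n/2)·r^n/Γ(n/2+1). With n=14, r=2.1: V ≈ 19439.7.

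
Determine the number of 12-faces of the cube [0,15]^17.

Number of 12-faces = C(17,12) · 2^(17-12) = 6188 · 32 = 198016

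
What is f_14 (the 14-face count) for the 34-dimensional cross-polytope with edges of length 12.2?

f_14(34-orthoplex) = 2^15 · (34 choose 15) = 60816343695360.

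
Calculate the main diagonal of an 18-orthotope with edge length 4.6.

Diagonal = √18 · 4.6 ≈ 19.5161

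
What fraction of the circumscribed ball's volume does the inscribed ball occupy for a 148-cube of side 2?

V_in/V_out = n^(-n/2) = 148^(-148/2) ≈ 2.51555e-161.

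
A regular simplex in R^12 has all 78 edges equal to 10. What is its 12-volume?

Volume = 10^12 · √(13/2^12) / 12! ≈ 117.613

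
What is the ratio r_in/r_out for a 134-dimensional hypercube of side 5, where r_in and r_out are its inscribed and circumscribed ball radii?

For an n-cube of any side s, the inradius is s/2 and the circumradius is s√n/2, so the ratio is 1/√134 ≈ 0.0863868.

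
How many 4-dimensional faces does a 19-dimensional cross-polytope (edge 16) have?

An n-cross-polytope has 2^(k+1)·C(n,k+1) k-faces. Here 2^5·C(19,5) = 32·11628 = 372096.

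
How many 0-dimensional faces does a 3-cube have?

f_0(3-cube) = (3 choose 0) · 2^3 = 8.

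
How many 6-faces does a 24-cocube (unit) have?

Number of 6-faces = 2^(6+1) · C(24,6+1) = 128 · 346104 = 44301312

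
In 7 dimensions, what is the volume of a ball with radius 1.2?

V_7(1.2) = π^(7/2) · (1.2)^7 / Γ(7/2 + 1) ≈ 16.9297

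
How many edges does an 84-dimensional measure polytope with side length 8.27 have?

Each of the 2^84 = 19342813113834066795298816 vertices has degree 84; total edges = 84·2^84/2 = 812398150781030805402550272.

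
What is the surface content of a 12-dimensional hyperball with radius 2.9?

S = n·V_n(r)/r = 12·V_12(2.9)/2.9 (volume-to-surface relation), giving 1.95491e+06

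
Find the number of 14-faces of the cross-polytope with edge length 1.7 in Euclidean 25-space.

f_14(25-orthoplex) = 2^15 · (25 choose 15) = 107110727680.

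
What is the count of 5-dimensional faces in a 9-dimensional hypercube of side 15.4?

Number of 5-faces = C(9,5) · 2^(9-5) = 126 · 16 = 2016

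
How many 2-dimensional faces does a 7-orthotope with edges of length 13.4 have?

Number of 2-faces = C(7,2) · 2^(7-2) = 21 · 32 = 672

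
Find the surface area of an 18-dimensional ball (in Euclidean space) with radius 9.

S_18(9) = 2·π^(18/2)·(9)^17 / Γ(18/2) = 1853020188851841·π^9/2240 ≈ 2.46593e+16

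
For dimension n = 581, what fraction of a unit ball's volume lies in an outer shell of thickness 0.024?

1 - (1-0.024)^581 ≈ 0.9999992581 ≈ 99.999926%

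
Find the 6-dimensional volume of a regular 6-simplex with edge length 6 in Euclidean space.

V = (6^6 / 6!) · √((6+1) / 2^6) ≈ 21.4306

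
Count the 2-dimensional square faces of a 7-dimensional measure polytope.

Choose 2 of 7 axes to span the face (C(7,2) = 21 ways), then fix each of the remaining 5 coordinates at one of its two extreme values (2^5 = 32 ways): 21·32 = 672.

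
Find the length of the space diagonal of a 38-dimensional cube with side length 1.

d = √(1² + 1² + ... + 1²) [38 terms] = √(38·1²) = 1√38 ≈ 6.16441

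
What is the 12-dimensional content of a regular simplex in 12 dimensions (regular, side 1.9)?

For a regular n-simplex with edge a, V = (a^n / n!)·√((n+1)/2^n). With a=1.9, n=12: V ≈ 2.60314e-07.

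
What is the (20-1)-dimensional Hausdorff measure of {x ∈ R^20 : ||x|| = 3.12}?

The surface area of an n-ball is 2π^(n/2) r^(n-1) / Γ(n/2). For n=20, r=3.12: 1.26387e+09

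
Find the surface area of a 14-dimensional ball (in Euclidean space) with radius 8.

S = n·V_n(r)/r = 14·V_14(8)/8 (volume-to-surface relation), giving 68719476736·π^7/45 ≈ 4.61229e+12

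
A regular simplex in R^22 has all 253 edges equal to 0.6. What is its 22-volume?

V = (0.6^22 / 22!) · √((22+1) / 2^22) ≈ 2.74217e-29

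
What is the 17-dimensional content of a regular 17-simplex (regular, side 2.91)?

For a regular n-simplex with edge a, V = (a^n / n!)·√((n+1)/2^n). With a=2.91, n=17: V ≈ 2.53509e-09.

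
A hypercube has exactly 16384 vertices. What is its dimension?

n = log_2(16384) = 14.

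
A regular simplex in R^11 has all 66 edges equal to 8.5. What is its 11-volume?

V_11 = √(12) · 8.5^11 / (11! · 2^(11/2)) ≈ 32.0906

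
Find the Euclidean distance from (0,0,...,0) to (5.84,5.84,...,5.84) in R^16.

d = √(5.84² + 5.84² + ... + 5.84²) [16 terms] = √(16·5.84²) = 5.84√16 = 23.36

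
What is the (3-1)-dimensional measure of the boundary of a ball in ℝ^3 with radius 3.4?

|∂B_3(3.4)| = 4πr² = 4π·(3.4)² ≈ 145.267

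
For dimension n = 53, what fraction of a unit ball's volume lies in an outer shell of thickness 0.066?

1 - (1-0.066)^53 ≈ 0.973185 ≈ 97.32%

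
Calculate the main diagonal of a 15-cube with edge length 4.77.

The space diagonal of an n-cube of side s is s√n. Here 4.77·√15 ≈ 18.4741.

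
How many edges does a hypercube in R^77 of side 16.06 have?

Number of 1-faces = C(77,1)·2^(77-1) = 77·75557863725914323419136 = 5817955506895402903273472.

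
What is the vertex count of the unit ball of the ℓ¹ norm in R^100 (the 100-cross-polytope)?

The vertices are ±e_1, ..., ±e_100, so there are 2·100 = 200.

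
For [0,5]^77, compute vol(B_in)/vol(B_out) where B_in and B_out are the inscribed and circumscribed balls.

V_in/V_out = n^(-n/2) = 77^(-77/2) ≈ 2.34481e-73.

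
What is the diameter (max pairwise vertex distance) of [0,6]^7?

d = √(6² + 6² + ... + 6²) [7 terms] = √(7·6²) = 6√7 ≈ 15.8745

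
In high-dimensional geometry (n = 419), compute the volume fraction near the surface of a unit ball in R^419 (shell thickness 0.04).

1 - (1-0.04)^419 ≈ 0.9999999627 ≈ 99.999996%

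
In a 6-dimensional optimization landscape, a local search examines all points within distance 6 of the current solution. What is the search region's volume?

Volume = π^{6/2}·(6)^6/Γ(4) = 7776·π^3 ≈ 241105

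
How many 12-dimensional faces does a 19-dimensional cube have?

An n-cube has C(n,k)·2^(n-k) k-faces. Here C(19,12)·2^7 = 50388·128 = 6449664.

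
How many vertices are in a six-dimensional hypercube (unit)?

Choose 0 of 6 axes to span the face (C(6,0) = 1 way), then fix each of the remaining 6 coordinates at one of its two extreme values (2^6 = 64 ways): 1·64 = 64.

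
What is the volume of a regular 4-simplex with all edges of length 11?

V = (11^4 / 4!) · √((4+1) / 2^4) ≈ 341.024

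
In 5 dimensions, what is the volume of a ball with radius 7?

V = 134456·π^2/15 ≈ 88468.5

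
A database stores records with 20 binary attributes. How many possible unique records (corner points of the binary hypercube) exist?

Each vertex is a binary string of length 20, so there are 2^20 = 1048576.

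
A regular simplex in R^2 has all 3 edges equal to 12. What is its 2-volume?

Area = (√3/4) · 12² = 62.3538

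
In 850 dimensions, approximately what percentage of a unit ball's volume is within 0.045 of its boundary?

1 - (1-0.045)^850 ≈ 1 - 1.007e-17 ≈ 100.000000%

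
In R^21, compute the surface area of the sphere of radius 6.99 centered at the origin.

S = n·V_n(r)/r = 21·V_21(6.99)/6.99 (volume-to-surface relation), giving 2.27149e+16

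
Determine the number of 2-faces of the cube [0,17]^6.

Choose 2 of 6 axes to span the face (C(6,2) = 15 ways), then fix each of the remaining 4 coordinates at one of its two extreme values (2^4 = 16 ways): 15·16 = 240.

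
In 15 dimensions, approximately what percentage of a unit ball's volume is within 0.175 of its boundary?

1 - (1-0.175)^15 ≈ 0.944178 ≈ 94.42%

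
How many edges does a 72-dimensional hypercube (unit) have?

Each of the 2^72 = 4722366482869645213696 vertices has degree 72; total edges = 72·2^72/2 = 170005193383307227693056.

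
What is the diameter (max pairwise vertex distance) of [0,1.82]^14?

The space diagonal of an n-cube of side s is s√n. Here 1.82·√14 ≈ 6.80982.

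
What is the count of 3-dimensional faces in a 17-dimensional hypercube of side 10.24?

Choose 3 of 17 axes to span the face (C(17,3) = 680 ways), then fix each of the remaining 14 coordinates at one of its two extreme values (2^14 = 16384 ways): 680·16384 = 11141120.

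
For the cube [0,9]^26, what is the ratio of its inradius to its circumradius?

r_in = 9/2 (half the side); r_out = 9√26/2 (half the diagonal). Ratio = 1/√26 ≈ 0.196116.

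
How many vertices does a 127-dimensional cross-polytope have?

The vertices are ±e_1, ..., ±e_127, so there are 2·127 = 254.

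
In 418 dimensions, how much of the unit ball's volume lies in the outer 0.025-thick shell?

Shell fraction = 1 - (1-0.025)^418 ≈ 0.999975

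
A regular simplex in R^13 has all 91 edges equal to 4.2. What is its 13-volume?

Volume = 4.2^13 · √(14/2^13) / 13! ≈ 0.000840097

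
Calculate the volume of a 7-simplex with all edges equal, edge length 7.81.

V = (7.81^7 / 7!) · √((7+1) / 2^7) ≈ 87.9158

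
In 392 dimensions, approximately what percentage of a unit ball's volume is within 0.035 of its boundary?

1 - (1-0.035)^392 ≈ 0.9999991396 ≈ 99.999914%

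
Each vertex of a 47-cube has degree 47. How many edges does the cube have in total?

Each of the 2^47 = 140737488355328 vertices has degree 47; total edges = 47·2^47/2 = 3307330976350208.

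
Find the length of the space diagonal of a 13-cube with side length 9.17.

The space diagonal of an n-cube of side s is s√n. Here 9.17·√13 ≈ 33.0629.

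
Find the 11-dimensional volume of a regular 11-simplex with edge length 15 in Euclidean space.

V_11 = √(12) · 15^11 / (11! · 2^(11/2)) ≈ 16587.2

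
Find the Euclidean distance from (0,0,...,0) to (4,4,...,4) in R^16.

||(4,4,...,4)|| = √(16)·4 = 16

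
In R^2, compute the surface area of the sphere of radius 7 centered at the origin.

S_2(7) = 2·π^(2/2)·(7)^1 / Γ(2/2) = 2πr = 2π·7 ≈ 43.9823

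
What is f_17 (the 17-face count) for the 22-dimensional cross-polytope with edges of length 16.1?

Each 17-face is the convex hull of 18 vertices, one chosen as ±e_i from each of 18 distinct axes: 2^18·C(22,18) = 1917583360.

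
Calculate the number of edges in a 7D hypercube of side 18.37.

Each of the 2^7 = 128 vertices has degree 7; total edges = 7·2^7/2 = 448.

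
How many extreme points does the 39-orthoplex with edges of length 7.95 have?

The vertices are ±e_1, ..., ±e_39, so there are 2·39 = 78.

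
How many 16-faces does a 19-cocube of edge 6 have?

Each 16-face is the convex hull of 17 vertices, one chosen as ±e_i from each of 17 distinct axes: 2^17·C(19,17) = 22413312.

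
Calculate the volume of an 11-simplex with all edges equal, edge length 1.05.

For a regular n-simplex with edge a, V = (a^n / n!)·√((n+1)/2^n). With a=1.05, n=11: V ≈ 3.27984e-09.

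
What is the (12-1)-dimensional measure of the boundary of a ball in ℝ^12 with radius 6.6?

S_12(6.6) = 2·π^(12/2)·(6.6)^11 / Γ(12/2) ≈ 1.65856e+10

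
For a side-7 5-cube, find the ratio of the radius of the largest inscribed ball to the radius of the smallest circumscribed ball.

For an n-cube of any side s, the inradius is s/2 and the circumradius is s√n/2, so the ratio is 1/√5 ≈ 0.447214.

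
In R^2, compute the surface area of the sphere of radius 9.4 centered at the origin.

S_2(9.4) = 2·π^(2/2)·(9.4)^1 / Γ(2/2) = 2πr = 2π·9.4 ≈ 59.0619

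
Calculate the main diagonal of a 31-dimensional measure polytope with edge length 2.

||(2,2,...,2)|| = √(31)·2 ≈ 11.1355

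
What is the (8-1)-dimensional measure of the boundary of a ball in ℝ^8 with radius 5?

The surface area of an n-ball is 2π^(n/2) r^(n-1) / Γ(n/2). For n=8, r=5: 78125·π^4/3 ≈ 2.5367e+06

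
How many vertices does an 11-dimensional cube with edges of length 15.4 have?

An n-cube has 2^n vertices; for n = 11 that is 2^11 = 2048.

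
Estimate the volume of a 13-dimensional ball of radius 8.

V = 70368744177664·π^6/135135 ≈ 5.00623e+11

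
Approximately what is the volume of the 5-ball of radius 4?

The n-ball volume is π^(n/2)·r^n/Γ(n/2+1). With n=5, r=4: V = 8192·π^2/15 ≈ 5390.12.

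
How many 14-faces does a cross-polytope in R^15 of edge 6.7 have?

Each 14-face is the convex hull of 15 vertices, one chosen as ±e_i from each of 15 distinct axes: 2^15·C(15,15) = 32768.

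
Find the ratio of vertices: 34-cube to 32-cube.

The 34-cube has 2^34 = 17179869184 vertices. The 32-cube has 2^32 = 4294967296 vertices. Ratio: 17179869184/4294967296 = 4.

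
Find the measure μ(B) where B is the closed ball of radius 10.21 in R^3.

V_3(10.21) = π^(3/2) · (10.21)^3 / Γ(3/2 + 1) ≈ 4458.26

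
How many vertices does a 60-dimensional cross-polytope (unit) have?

Number of vertices = 2n = 120.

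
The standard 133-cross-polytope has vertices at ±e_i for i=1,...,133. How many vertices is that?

The 133-dimensional cross-polytope has 2n = 2·133 = 266 vertices.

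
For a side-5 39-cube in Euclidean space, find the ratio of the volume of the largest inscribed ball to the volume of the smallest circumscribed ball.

The radii are 5/2 and 5√39/2, so the volume ratio is (1/√39)^39 = 39^{-39/2} ≈ 9.42411e-32.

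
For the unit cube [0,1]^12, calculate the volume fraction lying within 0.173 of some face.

Shell fraction = 1 - (1-0.346)^12 ≈ 0.993877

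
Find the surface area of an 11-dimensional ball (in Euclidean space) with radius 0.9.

S = n·V_n(r)/r = 11·V_11(0.9)/0.9 (volume-to-surface relation), giving 7.22641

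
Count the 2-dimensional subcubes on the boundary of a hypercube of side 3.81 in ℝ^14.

An n-cube has C(n,k)·2^(n-k) k-faces. Here C(14,2)·2^12 = 91·4096 = 372736.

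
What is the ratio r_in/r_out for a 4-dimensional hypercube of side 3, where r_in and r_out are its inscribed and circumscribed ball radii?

Ratio = (s/2)/(s√4/2) = 4^(-1/2) ≈ 0.5.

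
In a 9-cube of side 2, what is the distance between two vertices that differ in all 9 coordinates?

d = √(2² + 2² + ... + 2²) [9 terms] = √(9·2²) = 2√9 = 6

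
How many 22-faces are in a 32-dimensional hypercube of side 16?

An n-cube has C(n,k)·2^(n-k) k-faces. Here C(32,22)·2^10 = 64512240·1024 = 66060533760.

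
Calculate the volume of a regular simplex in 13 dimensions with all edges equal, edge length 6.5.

V_13 = √(14) · 6.5^13 / (13! · 2^(13/2)) ≈ 0.24545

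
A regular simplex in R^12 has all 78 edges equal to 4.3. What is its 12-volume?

For a regular n-simplex with edge a, V = (a^n / n!)·√((n+1)/2^n). With a=4.3, n=12: V ≈ 0.00469977.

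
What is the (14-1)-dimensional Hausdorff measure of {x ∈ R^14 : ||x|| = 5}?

S_14(5) = 2·π^(14/2)·(5)^13 / Γ(14/2) = 244140625·π^7/72 ≈ 1.02413e+10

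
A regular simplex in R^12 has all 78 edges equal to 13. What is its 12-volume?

V = (13^12 / 12!) · √((12+1) / 2^12) ≈ 2740.15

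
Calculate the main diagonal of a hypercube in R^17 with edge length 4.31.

Diagonal = √17 · 4.31 ≈ 17.7706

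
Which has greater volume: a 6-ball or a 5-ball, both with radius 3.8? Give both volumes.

V_6(3.8) ≈ 15559.7. V_5(3.8) ≈ 4170.77. The 6-ball is larger.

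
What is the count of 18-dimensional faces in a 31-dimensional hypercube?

f_18(31-cube) = (31 choose 18) · 2^13 = 1689625190400.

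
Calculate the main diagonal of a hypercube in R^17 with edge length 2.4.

||(2.4,2.4,...,2.4)|| = √(17)·2.4 ≈ 9.89545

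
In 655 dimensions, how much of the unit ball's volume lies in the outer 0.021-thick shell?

Shell fraction = 1 - (1-0.021)^655 ≈ 0.9999990824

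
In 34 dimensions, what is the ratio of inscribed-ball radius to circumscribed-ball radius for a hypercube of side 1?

r_in / r_out = (1/2) / (1√34/2) = 1/√34 ≈ 0.171499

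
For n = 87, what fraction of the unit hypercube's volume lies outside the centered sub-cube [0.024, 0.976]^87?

The inner cube has side 1-2·0.024 = 0.952 and volume (0.952)^87 ≈ 0.01385, so the shell holds 0.986151 of the volume.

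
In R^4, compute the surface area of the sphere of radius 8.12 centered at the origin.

|∂B_4(8.12)| ≈ 10568.1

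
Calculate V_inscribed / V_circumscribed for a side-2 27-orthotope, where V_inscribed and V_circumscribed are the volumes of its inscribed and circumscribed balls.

V_in / V_out = (r_in/r_out)^27 = (1/√27)^27 = 27^(-27/2) ≈ 4.74886e-20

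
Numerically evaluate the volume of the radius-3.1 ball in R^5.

Volume = π^{5/2}·(3.1)^5/Γ(7/2) ≈ 1506.98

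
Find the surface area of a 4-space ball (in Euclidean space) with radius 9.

S = n·V_n(r)/r = 4·V_4(9)/9 (volume-to-surface relation), giving 1458·π^2 ≈ 14389.9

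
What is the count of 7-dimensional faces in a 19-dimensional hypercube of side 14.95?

Number of 7-faces = C(19,7) · 2^(19-7) = 50388 · 4096 = 206389248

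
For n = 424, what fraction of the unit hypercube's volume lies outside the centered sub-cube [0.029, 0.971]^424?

The inner cube has side 1-2·0.029 = 0.942 and volume (0.942)^424 ≈ 9.944e-12, so the shell holds 1 - 9.944e-12 of the volume.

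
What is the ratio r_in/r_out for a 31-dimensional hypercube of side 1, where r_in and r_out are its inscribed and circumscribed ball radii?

Ratio = (s/2)/(s√31/2) = 31^(-1/2) ≈ 0.179605.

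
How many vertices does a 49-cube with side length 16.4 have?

Number of vertices = 2^49 = 562949953421312.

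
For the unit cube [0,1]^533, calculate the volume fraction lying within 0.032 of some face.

Shell fraction = 1 - (1-0.064)^533 ≈ 1 - 4.898e-16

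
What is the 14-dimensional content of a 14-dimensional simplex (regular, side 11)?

V_14 = √(15) · 11^14 / (14! · 2^(14/2)) ≈ 131.803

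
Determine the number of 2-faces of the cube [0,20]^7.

Choose 2 of 7 axes to span the face (C(7,2) = 21 ways), then fix each of the remaining 5 coordinates at one of its two extreme values (2^5 = 32 ways): 21·32 = 672.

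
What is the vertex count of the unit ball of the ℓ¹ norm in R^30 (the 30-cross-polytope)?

The 30-dimensional cross-polytope has 2n = 2·30 = 60 vertices.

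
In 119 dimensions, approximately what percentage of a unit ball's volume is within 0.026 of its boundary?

1 - (1-0.026)^119 ≈ 0.956497 ≈ 95.65%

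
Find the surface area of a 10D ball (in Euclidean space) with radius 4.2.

S_10(4.2) = 2·π^(10/2)·(4.2)^9 / Γ(10/2) ≈ 1.03708e+07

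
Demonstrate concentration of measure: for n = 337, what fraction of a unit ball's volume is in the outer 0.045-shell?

1 - (1-0.045)^337 ≈ 0.9999998176 ≈ 99.999982%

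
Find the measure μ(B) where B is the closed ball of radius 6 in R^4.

V = 648·π^2 ≈ 6395.5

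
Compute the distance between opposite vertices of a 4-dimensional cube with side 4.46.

Diagonal = √4 · 4.46 = 8.92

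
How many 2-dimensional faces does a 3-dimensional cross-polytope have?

Each 2-face is the convex hull of 3 vertices, one chosen as ±e_i from each of 3 distinct axes: 2^3·C(3,3) = 8.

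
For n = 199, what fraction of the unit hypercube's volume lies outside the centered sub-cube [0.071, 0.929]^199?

1 - (1 - 2·0.071)^199 = 1 - 0.858^199 ≈ 1 - 5.807e-14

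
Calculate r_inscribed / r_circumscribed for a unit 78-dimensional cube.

For an n-cube of any side s, the inradius is s/2 and the circumradius is s√n/2, so the ratio is 1/√78 ≈ 0.113228.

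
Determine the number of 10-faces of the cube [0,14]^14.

An n-cube has C(n,k)·2^(n-k) k-faces. Here C(14,10)·2^4 = 1001·16 = 16016.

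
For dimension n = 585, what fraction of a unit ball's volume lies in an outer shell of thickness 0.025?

1 - (1-0.025)^585 ≈ 0.9999996304 ≈ 99.999963%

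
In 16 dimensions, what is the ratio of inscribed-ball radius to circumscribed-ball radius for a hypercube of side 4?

r_in / r_out = (4/2) / (4√16/2) = 1/√16 ≈ 0.25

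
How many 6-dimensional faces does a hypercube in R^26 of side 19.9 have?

Choose 6 of 26 axes to span the face (C(26,6) = 230230 ways), then fix each of the remaining 20 coordinates at one of its two extreme values (2^20 = 1048576 ways): 230230·1048576 = 241413652480.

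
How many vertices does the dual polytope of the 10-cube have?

An n-cross-polytope has 2n vertices; here n = 10, giving 20.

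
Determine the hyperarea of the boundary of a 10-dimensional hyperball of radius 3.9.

|∂B_10(3.9)| ≈ 5.32292e+06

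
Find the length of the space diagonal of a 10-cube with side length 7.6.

The space diagonal of an n-cube of side s is s√n. Here 7.6·√10 ≈ 24.0333.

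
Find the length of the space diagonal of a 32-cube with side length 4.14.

Diagonal = √32 · 4.14 ≈ 23.4194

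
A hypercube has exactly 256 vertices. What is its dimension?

Since 2^n = 256, we have n = 8.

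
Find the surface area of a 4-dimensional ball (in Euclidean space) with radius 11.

|∂B_4(11)| = 2662·π^2 ≈ 26272.9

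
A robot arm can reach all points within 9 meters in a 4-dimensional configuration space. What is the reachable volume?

The n-ball volume is π^(n/2)·r^n/Γ(n/2+1). With n=4, r=9: V = 6561·π^2/2 ≈ 32377.2.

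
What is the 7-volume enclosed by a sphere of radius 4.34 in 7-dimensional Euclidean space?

The n-ball volume is π^(n/2)·r^n/Γ(n/2+1). With n=7, r=4.34: V ≈ 137028.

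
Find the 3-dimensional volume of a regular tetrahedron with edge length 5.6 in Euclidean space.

Volume = (√2/12) · 5.6³ = 20.6965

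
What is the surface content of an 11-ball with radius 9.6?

The surface area of an n-ball is 2π^(n/2) r^(n-1) / Γ(n/2). For n=11, r=9.6: 1.37788e+11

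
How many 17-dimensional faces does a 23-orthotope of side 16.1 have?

Number of 17-faces = C(23,17) · 2^(23-17) = 100947 · 64 = 6460608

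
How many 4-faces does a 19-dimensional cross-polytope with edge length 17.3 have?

An n-cross-polytope has 2^(k+1)·C(n,k+1) k-faces. Here 2^5·C(19,5) = 32·11628 = 372096.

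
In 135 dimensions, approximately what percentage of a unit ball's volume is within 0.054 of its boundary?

1 - (1-0.054)^135 ≈ 0.999444 ≈ 99.94%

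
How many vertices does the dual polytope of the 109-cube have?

Number of vertices = 2n = 218.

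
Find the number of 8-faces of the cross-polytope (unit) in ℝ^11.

f_8(11-orthoplex) = 2^9 · (11 choose 9) = 28160.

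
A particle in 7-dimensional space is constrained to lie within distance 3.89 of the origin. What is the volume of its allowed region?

Volume = π^{7/2}·(3.89)^7/Γ(9/2) ≈ 63683.6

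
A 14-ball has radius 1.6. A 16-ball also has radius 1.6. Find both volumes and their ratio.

V_14(1.6) ≈ 431.816. V_16(1.6) ≈ 434.108. Ratio V_14/V_16 ≈ 0.9947.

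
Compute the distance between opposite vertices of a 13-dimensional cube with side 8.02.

Diagonal = √13 · 8.02 ≈ 28.9165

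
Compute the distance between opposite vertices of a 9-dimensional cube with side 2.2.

d = √(2.2² + 2.2² + ... + 2.2²) [9 terms] = √(9·2.2²) = 2.2√9 = 6.6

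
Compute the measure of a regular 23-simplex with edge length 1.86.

For a regular n-simplex with edge a, V = (a^n / n!)·√((n+1)/2^n). With a=1.86, n=23: V ≈ 1.0341e-19.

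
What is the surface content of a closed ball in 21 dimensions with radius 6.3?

|∂B_21(6.3)| ≈ 2.8417e+15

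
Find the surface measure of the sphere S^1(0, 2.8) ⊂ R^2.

The surface area of an n-ball is 2π^(n/2) r^(n-1) / Γ(n/2). For n=2, r=2.8: 2πr = 2π·2.8 ≈ 17.5929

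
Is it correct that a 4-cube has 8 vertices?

False. The 4-cube has 2^4 = 16 vertices.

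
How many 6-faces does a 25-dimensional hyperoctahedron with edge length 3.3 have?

f_6(25-orthoplex) = 2^7 · (25 choose 7) = 61529600.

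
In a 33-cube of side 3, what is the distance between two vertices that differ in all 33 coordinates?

The space diagonal of an n-cube of side s is s√n. Here 3·√33 ≈ 17.2337.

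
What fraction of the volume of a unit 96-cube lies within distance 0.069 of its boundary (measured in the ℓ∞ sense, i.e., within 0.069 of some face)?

1 - (1 - 2·0.069)^96 = 1 - 0.862^96 ≈ 0.9999993563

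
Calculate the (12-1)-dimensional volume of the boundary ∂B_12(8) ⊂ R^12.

S = n·V_n(r)/r = 12·V_12(8)/8 (volume-to-surface relation), giving 2147483648·π^6/15 ≈ 1.37638e+11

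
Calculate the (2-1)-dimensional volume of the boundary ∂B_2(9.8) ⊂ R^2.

The surface area of an n-ball is 2π^(n/2) r^(n-1) / Γ(n/2). For n=2, r=9.8: 2πr = 2π·9.8 ≈ 61.5752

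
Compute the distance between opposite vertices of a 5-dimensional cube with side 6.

||(6,6,...,6)|| = √(5)·6 ≈ 13.4164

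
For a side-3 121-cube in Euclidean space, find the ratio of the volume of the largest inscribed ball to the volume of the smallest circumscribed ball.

V_in/V_out = n^(-n/2) = 121^(-121/2) ≈ 9.80585e-127.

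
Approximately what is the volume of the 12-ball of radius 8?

V_12(8) = π^(12/2) · (8)^12 / Γ(12/2 + 1) = 4294967296·π^6/45 ≈ 9.17586e+10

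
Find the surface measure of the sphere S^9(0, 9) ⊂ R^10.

S_10(9) = 2·π^(10/2)·(9)^9 / Γ(10/2) = 129140163·π^5/4 ≈ 9.87986e+09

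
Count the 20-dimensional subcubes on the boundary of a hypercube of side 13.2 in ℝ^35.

An n-cube has C(n,k)·2^(n-k) k-faces. Here C(35,20)·2^15 = 3247943160·32768 = 106428601466880.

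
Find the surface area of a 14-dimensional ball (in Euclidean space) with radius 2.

S = n·V_n(r)/r = 14·V_14(2)/2 (volume-to-surface relation), giving 1024·π^7/45 ≈ 68728.5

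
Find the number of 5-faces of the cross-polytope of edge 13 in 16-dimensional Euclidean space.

f_5(16-orthoplex) = 2^6 · (16 choose 6) = 512512.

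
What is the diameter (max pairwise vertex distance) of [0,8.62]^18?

||(8.62,8.62,...,8.62)|| = √(18)·8.62 ≈ 36.5716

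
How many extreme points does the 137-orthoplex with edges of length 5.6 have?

The 137-dimensional cross-polytope has 2n = 2·137 = 274 vertices.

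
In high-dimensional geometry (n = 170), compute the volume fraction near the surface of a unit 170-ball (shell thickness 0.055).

1 - (1-0.055)^170 ≈ 0.999933 ≈ 99.9933%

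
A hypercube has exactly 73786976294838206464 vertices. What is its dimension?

2^n = 73786976294838206464 ⇒ n = log_2(73786976294838206464) = 66.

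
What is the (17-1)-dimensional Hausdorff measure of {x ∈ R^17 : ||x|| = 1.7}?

The surface area of an n-ball is 2π^(n/2) r^(n-1) / Γ(n/2). For n=17, r=1.7: 11662.5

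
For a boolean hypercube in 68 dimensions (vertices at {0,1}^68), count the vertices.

The 68-cube has 2^68 = 295147905179352825856 vertices.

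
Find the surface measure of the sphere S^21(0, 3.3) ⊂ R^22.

|∂B_22(3.3)| ≈ 1.25519e+10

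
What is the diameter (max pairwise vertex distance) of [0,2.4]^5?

d = √(2.4² + 2.4² + ... + 2.4²) [5 terms] = √(5·2.4²) = 2.4√5 ≈ 5.36656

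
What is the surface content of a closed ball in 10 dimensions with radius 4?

|∂B_10(4)| = 65536·π^5/3 ≈ 6.6851e+06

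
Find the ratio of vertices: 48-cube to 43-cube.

The 48-cube has 2^48 = 281474976710656 vertices. The 43-cube has 2^43 = 8796093022208 vertices. Ratio: 281474976710656/8796093022208 = 32.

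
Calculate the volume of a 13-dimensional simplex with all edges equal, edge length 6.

V = (6^13 / 13!) · √((13+1) / 2^13) ≈ 0.0867072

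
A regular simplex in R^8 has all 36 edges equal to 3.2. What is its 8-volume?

Volume = 3.2^8 · √(9/2^8) / 8! ≈ 0.0511306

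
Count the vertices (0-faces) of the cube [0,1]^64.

An n-cube has 2^n vertices; for n = 64 that is 2^64 = 18446744073709551616.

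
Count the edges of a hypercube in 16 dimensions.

Each of the 2^16 = 65536 vertices has degree 16; total edges = 16·2^16/2 = 524288.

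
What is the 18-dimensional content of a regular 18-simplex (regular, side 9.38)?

For a regular n-simplex with edge a, V = (a^n / n!)·√((n+1)/2^n). With a=9.38, n=18: V ≈ 0.420162.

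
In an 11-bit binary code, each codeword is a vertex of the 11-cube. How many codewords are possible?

Each vertex is a binary string of length 11, so there are 2^11 = 2048.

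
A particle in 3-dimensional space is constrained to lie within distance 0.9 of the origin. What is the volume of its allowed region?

The n-ball volume is π^(n/2)·r^n/Γ(n/2+1). With n=3, r=0.9: V ≈ 3.05363.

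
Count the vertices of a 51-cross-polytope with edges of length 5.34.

The 51-dimensional cross-polytope has 2n = 2·51 = 102 vertices.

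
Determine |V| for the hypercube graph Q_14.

An n-cube has 2^n vertices; for n = 14 that is 2^14 = 16384.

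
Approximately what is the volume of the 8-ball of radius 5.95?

V_8(5.95) = π^(8/2) · (5.95)^8 / Γ(8/2 + 1) ≈ 6.37564e+06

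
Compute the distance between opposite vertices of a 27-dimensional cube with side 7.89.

The space diagonal of an n-cube of side s is s√n. Here 7.89·√27 ≈ 40.9976.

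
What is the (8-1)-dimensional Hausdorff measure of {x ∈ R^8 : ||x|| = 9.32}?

|∂B_8(9.32)| ≈ 1.98331e+08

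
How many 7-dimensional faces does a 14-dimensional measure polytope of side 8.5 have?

An n-cube has C(n,k)·2^(n-k) k-faces. Here C(14,7)·2^7 = 3432·128 = 439296.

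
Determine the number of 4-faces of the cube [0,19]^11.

Choose 4 of 11 axes to span the face (C(11,4) = 330 ways), then fix each of the remaining 7 coordinates at one of its two extreme values (2^7 = 128 ways): 330·128 = 42240.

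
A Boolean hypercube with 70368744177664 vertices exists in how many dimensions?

Since 2^n = 70368744177664, we have n = 46.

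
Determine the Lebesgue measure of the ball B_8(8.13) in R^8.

Volume = π^{8/2}·(8.13)^8/Γ(5) ≈ 7.74663e+07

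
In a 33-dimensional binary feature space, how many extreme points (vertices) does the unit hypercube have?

Number of vertices = 2^33 = 8589934592.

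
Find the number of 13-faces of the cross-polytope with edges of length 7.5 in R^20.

f_13(20-orthoplex) = 2^14 · (20 choose 14) = 635043840.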